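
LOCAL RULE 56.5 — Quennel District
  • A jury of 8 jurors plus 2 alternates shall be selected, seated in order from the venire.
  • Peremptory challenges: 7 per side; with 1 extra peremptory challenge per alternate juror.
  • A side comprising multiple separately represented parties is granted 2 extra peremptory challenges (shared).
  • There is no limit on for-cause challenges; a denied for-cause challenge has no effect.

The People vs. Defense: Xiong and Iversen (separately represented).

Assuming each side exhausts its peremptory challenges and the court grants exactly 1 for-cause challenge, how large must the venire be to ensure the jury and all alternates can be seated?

31

Seats to fill: 8 + 2 alternates = 10.
Peremptories — The People: 7 + 1×2 = 9; Defense: 7 + 1×2 + 2 = 11; total 20.
For-cause removals: 1.
Minimum venire: 10 + 20 + 1 = 31.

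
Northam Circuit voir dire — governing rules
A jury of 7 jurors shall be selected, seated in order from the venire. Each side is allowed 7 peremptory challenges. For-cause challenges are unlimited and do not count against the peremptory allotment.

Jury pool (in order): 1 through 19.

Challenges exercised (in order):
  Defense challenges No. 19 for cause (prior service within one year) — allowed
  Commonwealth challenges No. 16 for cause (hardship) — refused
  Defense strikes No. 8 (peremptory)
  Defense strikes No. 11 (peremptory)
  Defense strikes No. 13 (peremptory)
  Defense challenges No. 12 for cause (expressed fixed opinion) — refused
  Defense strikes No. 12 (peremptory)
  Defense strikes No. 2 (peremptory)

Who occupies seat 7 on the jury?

9

Removed: #2, #8, #11, #12, #13, #19. (#16 stays — for-cause denied.)
Seating in order: seats 1–7 → #1, #3, #4, #5, #6, #7, #9.
So seat 7 is #9.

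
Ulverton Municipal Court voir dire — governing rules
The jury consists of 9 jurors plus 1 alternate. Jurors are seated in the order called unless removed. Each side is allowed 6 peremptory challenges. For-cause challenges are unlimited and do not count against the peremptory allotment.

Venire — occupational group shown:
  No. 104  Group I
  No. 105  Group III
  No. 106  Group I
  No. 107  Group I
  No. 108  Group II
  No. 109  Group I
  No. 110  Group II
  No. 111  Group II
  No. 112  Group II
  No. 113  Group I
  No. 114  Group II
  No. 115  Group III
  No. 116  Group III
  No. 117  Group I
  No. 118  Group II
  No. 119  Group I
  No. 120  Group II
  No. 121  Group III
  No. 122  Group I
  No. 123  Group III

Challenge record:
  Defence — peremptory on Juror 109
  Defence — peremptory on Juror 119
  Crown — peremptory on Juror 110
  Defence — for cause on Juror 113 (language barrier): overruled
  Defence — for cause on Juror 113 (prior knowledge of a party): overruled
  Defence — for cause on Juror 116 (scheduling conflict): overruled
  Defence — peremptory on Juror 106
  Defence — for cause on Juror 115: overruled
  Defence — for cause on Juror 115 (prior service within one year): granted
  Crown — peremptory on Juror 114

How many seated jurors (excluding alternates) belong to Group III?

Removed: #106, #109, #110, #114, #115, #119.
Seated jurors 1–9: #104, #105, #107, #108, #111, #112, #113, #116, #117 (alternates #118 not counted).
Of those, in Group III: #105, #116 → 2.

2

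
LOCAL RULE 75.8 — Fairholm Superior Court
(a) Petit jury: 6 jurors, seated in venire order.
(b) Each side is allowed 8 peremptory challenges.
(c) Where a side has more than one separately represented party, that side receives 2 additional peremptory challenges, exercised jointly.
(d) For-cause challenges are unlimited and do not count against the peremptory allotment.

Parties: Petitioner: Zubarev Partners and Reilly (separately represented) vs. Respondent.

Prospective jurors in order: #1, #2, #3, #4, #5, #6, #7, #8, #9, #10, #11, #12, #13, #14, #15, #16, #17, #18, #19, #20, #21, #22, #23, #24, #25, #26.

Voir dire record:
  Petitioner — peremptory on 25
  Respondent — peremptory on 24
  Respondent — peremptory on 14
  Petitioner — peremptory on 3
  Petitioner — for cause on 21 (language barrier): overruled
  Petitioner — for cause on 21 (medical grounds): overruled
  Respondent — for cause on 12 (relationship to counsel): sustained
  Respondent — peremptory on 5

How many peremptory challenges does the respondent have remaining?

Respondent allotment: 8.
Respondent peremptories used: #24, #14, #5 — 3 (the for-cause on #12 doesn't count).
Remaining: 8 − 3 = 5.

5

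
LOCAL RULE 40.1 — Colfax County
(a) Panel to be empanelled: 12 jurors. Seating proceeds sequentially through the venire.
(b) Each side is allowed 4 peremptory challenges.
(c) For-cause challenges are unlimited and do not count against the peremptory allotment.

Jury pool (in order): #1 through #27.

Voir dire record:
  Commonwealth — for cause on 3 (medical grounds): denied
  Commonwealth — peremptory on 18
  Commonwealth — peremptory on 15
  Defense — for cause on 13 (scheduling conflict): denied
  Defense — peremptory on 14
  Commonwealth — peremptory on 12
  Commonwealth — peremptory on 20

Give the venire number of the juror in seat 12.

13

Removed: #12, #14, #15, #18, #20. (#3, #13 stay — for-cause denied.)
Seating in order: seats 1–12 → #1, #2, #3, #4, #5, #6, #7, #8, #9, #10, #11, #13.
So seat 12 is #13.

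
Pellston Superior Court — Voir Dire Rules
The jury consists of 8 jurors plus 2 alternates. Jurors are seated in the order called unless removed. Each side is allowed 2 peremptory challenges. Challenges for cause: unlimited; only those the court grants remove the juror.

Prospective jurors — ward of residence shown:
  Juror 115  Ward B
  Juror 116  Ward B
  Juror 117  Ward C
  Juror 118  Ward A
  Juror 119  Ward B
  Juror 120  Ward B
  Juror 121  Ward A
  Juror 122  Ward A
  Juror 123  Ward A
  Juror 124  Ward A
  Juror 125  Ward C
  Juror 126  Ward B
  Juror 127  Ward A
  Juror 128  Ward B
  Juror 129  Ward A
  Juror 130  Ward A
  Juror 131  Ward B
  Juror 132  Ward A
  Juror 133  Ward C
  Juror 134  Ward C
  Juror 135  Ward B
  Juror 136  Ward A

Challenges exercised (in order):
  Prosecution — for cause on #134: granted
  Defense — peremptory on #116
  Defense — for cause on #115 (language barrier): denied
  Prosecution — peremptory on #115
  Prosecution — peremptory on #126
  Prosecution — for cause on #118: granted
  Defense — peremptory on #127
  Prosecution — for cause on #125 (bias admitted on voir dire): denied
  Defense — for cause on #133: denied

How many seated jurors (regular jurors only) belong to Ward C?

2

Removed: #115, #116, #118, #126, #127, #134.
Seated jurors 1–8: #117, #119, #120, #121, #122, #123, #124, #125 (alternates #128, #129 not counted).
Of those, in Ward C: #117, #125 → 2.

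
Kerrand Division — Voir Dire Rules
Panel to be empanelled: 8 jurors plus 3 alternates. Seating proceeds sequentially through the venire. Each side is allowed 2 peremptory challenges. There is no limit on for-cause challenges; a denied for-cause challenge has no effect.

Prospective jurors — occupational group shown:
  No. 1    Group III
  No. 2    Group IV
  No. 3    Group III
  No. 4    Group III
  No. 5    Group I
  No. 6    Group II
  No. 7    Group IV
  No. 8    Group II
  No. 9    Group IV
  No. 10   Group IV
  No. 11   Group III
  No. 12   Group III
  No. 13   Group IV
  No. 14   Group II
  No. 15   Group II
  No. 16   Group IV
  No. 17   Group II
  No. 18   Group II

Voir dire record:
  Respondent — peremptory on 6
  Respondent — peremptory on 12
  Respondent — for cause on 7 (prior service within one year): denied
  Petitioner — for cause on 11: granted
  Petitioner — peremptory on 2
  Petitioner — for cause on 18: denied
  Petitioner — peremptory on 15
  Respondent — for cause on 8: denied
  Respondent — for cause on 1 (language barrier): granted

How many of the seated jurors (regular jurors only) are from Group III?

2

Removed: #1, #2, #6, #11, #12, #15.
Seated jurors 1–8: #3, #4, #5, #7, #8, #9, #10, #13 (alternates #14, #16, #17 not counted).
Of those, in Group III: #3, #4 → 2.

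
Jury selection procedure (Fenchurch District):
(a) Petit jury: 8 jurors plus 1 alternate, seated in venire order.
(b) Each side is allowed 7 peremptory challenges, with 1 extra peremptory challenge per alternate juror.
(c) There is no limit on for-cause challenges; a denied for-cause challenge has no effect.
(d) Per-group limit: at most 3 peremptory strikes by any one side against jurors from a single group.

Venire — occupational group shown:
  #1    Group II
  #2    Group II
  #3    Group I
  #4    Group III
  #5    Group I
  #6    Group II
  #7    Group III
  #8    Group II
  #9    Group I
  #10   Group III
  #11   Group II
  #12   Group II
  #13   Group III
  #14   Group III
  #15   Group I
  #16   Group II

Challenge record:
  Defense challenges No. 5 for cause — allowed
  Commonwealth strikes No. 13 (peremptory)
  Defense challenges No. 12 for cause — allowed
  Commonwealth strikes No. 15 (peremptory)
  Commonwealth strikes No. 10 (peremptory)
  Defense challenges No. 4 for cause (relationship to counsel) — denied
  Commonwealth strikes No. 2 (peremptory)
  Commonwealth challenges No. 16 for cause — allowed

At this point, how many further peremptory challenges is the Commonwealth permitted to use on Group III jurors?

Commonwealth peremptories so far: #13, #15, #10, #2 — 4 of 8 used, 4 left overall.
Against Group III: #13, #10 — 2 used; per-group cap 3 leaves 1.
Binding limit: min(4, 1) = 1.

1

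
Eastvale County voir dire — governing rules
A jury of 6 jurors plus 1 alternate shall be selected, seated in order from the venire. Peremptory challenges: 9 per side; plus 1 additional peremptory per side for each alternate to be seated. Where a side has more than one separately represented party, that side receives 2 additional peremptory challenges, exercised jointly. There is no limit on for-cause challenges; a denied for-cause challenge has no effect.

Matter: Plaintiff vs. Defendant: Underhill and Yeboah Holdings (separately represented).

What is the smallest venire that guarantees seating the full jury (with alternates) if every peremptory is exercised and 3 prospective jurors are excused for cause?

Seats to fill: 6 + 1 alternates = 7.
Peremptories — Plaintiff: 9 + 1×1 = 10; Defendant: 9 + 1×1 + 2 = 12; total 22.
For-cause removals: 3.
Minimum venire: 7 + 22 + 3 = 32.

32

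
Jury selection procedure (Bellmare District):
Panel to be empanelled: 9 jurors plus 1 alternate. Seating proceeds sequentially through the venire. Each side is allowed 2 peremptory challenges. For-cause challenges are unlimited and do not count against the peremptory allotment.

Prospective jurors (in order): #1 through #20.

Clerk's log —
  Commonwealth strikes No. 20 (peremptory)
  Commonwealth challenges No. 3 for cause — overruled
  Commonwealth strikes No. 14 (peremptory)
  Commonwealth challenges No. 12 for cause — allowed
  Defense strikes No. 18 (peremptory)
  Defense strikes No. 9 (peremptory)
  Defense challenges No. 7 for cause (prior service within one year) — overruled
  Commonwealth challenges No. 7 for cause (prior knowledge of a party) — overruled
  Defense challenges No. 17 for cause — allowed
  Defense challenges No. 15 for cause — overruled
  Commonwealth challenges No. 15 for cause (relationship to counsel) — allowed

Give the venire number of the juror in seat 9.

Removed: #9, #12, #14, #15, #17, #18, #20. (#3, #7 stay — for-cause denied.)
Filling seats in venire order through position 9: #1, #2, #3, #4, #5, #6, #7, #8, #10.
So seat 9 is #10.

10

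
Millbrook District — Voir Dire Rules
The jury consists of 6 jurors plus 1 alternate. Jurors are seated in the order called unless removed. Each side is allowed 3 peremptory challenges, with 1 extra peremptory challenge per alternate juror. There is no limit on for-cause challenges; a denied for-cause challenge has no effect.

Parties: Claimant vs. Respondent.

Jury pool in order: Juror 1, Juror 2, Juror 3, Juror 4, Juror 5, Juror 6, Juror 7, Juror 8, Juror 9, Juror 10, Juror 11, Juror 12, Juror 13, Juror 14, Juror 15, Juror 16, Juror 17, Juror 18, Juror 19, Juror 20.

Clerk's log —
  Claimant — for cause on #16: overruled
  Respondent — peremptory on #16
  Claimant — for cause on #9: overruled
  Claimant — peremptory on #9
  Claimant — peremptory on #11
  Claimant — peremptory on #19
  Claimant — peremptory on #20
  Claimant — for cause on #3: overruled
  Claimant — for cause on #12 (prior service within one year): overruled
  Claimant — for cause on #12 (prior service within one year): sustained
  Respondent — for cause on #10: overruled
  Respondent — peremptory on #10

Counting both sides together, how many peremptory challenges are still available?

Claimant allotment: 3 base + 1 × 1 alternate = 4. Respondent allotment: 3 base + 1 × 1 alternate = 4.
Claimant peremptories used: #9, #11, #19, #20 — 4 (for-cause on #16, #9, #3, #12, #12 don't count).
Respondent peremptories used: #16, #10 — 2 (the for-cause on #10 doesn't count).
Remaining: (4 − 4) + (4 − 2) = 2.

2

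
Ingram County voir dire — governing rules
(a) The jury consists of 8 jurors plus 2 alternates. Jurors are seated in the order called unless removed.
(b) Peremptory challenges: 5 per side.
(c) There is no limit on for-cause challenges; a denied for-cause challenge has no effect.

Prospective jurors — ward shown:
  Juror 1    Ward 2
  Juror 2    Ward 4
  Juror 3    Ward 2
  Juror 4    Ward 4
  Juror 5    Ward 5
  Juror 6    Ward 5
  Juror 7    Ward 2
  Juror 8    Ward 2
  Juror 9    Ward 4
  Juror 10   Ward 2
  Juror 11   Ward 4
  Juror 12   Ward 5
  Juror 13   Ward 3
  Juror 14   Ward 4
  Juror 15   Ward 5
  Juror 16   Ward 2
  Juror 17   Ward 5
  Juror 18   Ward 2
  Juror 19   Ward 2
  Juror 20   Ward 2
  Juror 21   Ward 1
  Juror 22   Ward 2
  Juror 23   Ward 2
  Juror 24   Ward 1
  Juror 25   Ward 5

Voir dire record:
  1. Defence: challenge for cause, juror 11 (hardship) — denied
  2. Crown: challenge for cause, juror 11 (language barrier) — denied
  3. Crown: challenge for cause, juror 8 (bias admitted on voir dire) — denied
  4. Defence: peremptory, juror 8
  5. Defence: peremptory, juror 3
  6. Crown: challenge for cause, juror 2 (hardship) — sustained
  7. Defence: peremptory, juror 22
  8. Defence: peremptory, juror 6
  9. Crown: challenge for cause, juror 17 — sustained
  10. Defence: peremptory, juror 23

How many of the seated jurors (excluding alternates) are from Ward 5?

Removed: #2, #3, #6, #8, #17, #22, #23.
Seated jurors 1–8: #1, #4, #5, #7, #9, #10, #11, #12 (alternates #13, #14 not counted).
Of those, in Ward 5: #5, #12 → 2.

2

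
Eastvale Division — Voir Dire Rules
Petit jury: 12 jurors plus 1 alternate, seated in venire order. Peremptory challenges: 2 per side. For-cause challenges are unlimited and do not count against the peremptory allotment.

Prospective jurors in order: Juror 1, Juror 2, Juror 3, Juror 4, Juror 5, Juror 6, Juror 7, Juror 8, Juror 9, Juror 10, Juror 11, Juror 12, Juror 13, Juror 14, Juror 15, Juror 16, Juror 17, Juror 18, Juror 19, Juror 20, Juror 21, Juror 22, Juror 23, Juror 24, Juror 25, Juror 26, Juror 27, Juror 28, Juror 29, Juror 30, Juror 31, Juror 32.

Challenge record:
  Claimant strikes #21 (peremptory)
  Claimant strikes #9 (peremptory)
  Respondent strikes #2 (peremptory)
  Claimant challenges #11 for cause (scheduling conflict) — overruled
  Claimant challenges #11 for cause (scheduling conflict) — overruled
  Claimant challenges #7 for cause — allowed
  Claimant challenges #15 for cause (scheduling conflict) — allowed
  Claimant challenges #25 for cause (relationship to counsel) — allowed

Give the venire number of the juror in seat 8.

Removed: #2, #7, #9, #15, #21, #25. (#11 stays — for-cause denied.)
Filling seats in venire order through position 8: #1, #3, #4, #5, #6, #8, #10, #11.
So seat 8 is #11.

11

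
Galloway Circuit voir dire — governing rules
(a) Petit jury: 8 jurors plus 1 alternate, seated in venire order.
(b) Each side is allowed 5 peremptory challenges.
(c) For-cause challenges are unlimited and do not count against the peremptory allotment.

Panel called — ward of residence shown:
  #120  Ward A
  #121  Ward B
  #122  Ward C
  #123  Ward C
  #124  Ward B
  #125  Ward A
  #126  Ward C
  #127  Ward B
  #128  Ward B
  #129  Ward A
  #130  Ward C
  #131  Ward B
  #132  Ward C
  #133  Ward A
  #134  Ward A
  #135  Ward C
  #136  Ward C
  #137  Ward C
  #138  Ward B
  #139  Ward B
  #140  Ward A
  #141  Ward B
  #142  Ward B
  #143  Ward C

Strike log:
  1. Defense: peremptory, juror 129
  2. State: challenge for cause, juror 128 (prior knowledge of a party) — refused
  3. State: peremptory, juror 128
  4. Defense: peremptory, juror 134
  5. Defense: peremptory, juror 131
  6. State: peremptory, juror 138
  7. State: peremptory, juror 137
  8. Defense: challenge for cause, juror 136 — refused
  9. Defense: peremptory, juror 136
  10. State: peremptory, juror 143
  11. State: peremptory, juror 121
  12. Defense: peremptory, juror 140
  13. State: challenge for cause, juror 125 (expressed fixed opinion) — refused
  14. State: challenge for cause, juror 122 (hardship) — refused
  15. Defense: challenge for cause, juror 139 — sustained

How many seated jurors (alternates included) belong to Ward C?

Removed: #121, #128, #129, #131, #134, #136, #137, #138, #139, #140, #143.
Seated (9 incl. alternates): #120, #122, #123, #124, #125, #126, #127, #130, #132.
Of those, in Ward C: #122, #123, #126, #130, #132 → 5.

5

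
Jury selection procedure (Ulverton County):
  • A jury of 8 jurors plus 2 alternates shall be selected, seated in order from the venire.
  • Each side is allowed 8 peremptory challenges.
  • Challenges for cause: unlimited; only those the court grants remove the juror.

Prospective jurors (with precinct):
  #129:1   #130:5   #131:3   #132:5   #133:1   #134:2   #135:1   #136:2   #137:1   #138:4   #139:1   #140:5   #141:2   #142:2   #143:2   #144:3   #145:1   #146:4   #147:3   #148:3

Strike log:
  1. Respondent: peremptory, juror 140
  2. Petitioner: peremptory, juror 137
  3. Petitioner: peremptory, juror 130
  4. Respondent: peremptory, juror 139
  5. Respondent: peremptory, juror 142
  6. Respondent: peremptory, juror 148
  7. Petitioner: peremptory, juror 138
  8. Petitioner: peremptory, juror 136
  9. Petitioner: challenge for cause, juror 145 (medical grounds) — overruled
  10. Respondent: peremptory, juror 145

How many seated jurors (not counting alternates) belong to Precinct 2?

Removed: #130, #136, #137, #138, #139, #140, #142, #145, #148.
Seated jurors 1–8: #129, #131, #132, #133, #134, #135, #141, #143 (alternates #144, #146 not counted).
Of those, in Precinct 2: #134, #141, #143 → 3.

3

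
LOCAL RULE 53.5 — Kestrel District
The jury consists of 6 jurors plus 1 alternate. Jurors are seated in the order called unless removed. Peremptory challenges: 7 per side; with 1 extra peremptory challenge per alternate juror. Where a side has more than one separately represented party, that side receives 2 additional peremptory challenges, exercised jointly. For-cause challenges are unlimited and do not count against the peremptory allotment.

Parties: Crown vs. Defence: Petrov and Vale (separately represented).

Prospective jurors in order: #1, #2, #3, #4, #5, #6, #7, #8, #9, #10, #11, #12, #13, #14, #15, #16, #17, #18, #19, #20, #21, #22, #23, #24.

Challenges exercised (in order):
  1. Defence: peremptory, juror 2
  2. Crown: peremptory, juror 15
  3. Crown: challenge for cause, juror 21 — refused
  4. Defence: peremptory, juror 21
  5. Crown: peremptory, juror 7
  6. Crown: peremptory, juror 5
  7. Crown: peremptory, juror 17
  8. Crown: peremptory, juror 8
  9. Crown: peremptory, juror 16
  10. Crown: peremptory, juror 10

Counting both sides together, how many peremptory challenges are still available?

9

Crown allotment: 7 base + 1 × 1 alternate = 8. Defence allotment: 7 base + 1 × 1 alternate + 2 multi-party = 10.
Crown peremptories used: #15, #7, #5, #17, #8, #16, #10 — 7 (the for-cause on #21 doesn't count).
Defence peremptories used: #2, #21 — 2.
Remaining: (8 − 7) + (10 − 2) = 9.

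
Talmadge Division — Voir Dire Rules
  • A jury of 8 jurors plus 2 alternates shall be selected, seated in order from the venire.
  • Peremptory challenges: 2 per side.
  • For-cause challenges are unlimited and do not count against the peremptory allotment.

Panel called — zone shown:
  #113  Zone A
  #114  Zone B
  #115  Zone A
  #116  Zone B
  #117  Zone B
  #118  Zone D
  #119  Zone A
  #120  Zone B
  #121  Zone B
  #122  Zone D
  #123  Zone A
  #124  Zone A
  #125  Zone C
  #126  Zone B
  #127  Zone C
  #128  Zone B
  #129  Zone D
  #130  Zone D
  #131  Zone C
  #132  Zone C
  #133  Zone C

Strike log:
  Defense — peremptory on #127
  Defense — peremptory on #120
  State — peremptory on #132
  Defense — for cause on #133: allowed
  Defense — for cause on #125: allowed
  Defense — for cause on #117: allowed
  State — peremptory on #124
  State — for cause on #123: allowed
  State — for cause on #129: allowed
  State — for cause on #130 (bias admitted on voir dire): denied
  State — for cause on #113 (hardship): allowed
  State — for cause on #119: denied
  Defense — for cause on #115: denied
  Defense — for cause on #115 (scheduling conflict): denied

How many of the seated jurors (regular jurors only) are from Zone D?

Removed: #113, #117, #120, #123, #124, #125, #127, #129, #132, #133.
Seated jurors 1–8: #114, #115, #116, #118, #119, #121, #122, #126 (alternates #128, #130 not counted).
Of those, in Zone D: #118, #122 → 2.

2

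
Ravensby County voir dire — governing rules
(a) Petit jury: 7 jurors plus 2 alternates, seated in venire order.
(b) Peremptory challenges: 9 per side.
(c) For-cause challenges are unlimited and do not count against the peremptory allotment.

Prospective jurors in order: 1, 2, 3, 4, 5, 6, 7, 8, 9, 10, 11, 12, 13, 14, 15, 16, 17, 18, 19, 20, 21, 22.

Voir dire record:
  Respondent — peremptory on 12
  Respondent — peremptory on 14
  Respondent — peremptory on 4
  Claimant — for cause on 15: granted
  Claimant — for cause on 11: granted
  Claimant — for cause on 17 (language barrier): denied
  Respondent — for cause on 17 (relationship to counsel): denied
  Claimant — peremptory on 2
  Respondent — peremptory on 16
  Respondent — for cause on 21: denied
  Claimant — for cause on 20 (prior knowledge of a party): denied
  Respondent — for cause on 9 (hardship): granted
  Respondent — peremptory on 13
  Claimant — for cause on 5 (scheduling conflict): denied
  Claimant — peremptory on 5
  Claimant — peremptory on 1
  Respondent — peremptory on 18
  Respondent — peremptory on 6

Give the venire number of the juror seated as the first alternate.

21

Removed: #1, #2, #4, #5, #6, #9, #11, #12, #13, #14, #15, #16, #18. (#17, #20, #21 stay — for-cause denied.)
Filling seats in venire order through position 8: #3, #7, #8, #10, #17, #19, #20, #21.
So alternate 1 is #21.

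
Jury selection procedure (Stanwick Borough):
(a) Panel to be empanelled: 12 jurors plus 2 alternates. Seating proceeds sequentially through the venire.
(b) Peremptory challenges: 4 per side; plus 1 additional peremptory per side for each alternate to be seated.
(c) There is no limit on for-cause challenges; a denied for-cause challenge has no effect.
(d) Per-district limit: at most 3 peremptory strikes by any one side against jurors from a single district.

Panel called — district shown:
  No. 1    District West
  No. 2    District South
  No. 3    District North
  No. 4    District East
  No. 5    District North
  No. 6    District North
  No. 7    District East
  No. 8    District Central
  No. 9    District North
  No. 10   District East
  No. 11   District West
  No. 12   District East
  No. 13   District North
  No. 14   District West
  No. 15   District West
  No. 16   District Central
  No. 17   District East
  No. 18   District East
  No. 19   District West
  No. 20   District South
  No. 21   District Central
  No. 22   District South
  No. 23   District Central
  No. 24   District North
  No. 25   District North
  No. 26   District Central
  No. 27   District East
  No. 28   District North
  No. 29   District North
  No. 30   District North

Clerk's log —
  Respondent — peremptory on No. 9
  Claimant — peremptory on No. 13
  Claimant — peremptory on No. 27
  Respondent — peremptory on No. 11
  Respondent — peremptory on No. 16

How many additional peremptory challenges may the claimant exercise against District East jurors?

2

Claimant peremptories so far: #13, #27 — 2 of 6 used, 4 left overall.
Against District East: #27 — 1 used; per-district cap 3 leaves 2.
Binding limit: min(4, 2) = 2.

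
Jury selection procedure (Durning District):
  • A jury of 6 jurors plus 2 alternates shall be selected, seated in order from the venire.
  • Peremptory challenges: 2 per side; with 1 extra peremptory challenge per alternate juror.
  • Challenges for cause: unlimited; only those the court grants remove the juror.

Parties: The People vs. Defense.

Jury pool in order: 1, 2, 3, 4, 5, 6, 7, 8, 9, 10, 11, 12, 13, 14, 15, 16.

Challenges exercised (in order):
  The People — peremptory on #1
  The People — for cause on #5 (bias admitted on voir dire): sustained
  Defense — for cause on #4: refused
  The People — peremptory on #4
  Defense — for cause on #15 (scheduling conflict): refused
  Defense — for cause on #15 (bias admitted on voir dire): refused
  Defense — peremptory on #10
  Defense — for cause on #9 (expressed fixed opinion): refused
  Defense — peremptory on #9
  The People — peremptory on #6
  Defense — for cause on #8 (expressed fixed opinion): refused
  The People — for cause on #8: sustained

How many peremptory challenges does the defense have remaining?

2

Defense allotment: 2 base + 1 × 2 alternates = 4.
Defense peremptories used: #10, #9 — 2 (for-cause on #4, #15, #15, #9, #8 don't count).
Remaining: 4 − 2 = 2.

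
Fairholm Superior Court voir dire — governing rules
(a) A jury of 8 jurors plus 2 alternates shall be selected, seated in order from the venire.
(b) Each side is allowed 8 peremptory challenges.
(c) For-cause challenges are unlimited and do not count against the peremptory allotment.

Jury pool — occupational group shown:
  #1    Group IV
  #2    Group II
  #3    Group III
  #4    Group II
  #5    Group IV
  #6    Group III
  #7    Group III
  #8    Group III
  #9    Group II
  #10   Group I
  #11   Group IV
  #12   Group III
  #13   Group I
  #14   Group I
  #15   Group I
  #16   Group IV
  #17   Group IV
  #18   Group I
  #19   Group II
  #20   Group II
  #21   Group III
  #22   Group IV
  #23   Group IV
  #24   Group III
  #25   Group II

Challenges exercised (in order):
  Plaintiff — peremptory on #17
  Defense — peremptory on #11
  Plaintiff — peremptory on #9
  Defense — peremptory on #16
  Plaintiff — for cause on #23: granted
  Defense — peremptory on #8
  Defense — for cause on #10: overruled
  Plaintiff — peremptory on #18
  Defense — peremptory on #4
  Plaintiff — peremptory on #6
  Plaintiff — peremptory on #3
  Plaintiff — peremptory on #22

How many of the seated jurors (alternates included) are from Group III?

Removed: #3, #4, #6, #8, #9, #11, #16, #17, #18, #22, #23.
Seated (10 incl. alternates): #1, #2, #5, #7, #10, #12, #13, #14, #15, #19.
Of those, in Group III: #7, #12 → 2.

2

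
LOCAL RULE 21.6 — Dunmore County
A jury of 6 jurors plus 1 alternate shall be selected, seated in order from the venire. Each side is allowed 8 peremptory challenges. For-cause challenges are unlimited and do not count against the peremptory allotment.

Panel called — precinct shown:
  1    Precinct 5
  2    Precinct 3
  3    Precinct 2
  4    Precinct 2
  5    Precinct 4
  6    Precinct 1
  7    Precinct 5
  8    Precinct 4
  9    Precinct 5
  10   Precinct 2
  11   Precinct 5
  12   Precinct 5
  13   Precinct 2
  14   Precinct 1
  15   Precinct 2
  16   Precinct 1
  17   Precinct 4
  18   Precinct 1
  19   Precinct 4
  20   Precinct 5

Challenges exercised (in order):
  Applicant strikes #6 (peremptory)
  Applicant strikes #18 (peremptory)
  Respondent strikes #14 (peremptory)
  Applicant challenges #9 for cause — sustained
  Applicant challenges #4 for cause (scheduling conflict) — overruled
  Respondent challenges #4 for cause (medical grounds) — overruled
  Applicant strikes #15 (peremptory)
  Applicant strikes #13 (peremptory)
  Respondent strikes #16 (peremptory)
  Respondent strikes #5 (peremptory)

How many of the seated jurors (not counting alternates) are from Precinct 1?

0

Removed: #5, #6, #9, #13, #14, #15, #16, #18.
Seated jurors 1–6: #1, #2, #3, #4, #7, #8 (alternates #10 not counted).
None of those are in Precinct 1 → 0.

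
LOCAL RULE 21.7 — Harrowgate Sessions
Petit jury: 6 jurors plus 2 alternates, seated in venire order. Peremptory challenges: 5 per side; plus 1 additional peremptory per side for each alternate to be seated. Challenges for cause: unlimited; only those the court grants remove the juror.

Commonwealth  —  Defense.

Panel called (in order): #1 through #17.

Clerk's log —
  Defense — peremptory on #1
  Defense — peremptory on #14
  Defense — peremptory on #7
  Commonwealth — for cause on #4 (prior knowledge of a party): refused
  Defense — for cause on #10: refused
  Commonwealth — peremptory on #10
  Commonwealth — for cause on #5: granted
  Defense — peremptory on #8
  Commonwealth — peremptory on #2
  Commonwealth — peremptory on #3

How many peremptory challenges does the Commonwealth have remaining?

4

Commonwealth allotment: 5 base + 1 × 2 alternates = 7.
Commonwealth peremptories used: #10, #2, #3 — 3 (for-cause on #4, #5 don't count).
Remaining: 7 − 3 = 4.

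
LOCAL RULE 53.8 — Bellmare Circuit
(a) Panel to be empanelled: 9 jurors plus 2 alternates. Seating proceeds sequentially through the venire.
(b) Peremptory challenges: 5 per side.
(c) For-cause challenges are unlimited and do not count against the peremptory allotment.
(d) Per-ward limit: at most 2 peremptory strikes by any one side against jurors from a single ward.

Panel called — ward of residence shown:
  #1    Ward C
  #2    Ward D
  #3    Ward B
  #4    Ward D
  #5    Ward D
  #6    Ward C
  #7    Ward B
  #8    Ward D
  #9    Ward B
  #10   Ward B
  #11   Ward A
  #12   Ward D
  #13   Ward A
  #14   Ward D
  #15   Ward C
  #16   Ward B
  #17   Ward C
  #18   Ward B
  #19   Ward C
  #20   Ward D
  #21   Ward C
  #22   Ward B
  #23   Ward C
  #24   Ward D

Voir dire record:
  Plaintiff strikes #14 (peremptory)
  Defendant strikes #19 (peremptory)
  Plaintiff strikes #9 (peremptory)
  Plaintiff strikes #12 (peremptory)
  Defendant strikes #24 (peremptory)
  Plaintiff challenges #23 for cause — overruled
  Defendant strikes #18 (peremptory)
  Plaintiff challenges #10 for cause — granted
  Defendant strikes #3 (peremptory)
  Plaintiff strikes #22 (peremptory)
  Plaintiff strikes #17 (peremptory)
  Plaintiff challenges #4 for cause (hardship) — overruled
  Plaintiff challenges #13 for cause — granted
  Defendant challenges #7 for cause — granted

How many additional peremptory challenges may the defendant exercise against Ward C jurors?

Defendant peremptories so far: #19, #24, #18, #3 — 4 of 5 used, 1 left overall.
Against Ward C: #19 — 1 used; per-ward cap 2 leaves 1.
Binding limit: min(1, 1) = 1.

1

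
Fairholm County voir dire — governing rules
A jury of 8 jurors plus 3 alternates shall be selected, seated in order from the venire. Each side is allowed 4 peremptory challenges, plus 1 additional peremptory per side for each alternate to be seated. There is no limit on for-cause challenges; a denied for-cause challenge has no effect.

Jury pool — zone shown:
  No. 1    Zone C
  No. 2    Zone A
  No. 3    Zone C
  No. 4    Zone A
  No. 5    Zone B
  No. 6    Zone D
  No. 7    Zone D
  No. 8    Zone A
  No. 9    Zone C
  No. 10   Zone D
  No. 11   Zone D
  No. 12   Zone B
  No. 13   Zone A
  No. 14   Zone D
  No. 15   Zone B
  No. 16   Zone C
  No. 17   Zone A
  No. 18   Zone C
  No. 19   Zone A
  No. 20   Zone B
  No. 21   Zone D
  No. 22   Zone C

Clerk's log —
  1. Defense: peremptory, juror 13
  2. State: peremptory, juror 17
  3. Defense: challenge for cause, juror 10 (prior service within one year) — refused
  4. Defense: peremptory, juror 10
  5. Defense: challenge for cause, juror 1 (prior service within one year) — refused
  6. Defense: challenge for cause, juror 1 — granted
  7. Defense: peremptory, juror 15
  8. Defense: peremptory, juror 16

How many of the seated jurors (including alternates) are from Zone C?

Removed: #1, #10, #13, #15, #16, #17.
Seated (11 incl. alternates): #2, #3, #4, #5, #6, #7, #8, #9, #11, #12, #14.
Of those, in Zone C: #3, #9 → 2.

2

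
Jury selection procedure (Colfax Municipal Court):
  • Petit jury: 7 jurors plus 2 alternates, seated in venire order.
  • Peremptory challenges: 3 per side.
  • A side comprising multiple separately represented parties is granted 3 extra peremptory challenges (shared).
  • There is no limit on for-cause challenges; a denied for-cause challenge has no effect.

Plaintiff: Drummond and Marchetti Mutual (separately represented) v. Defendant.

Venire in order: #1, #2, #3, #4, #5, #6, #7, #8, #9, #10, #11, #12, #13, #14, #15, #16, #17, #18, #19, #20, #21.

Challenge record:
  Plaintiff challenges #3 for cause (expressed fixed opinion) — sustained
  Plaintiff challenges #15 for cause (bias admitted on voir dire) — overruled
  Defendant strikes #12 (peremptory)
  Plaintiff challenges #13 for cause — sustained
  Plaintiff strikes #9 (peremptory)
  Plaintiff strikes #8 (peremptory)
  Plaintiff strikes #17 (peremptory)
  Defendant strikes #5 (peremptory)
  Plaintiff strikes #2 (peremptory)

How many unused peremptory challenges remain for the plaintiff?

Plaintiff allotment: 3 base + 3 multi-party = 6.
Plaintiff peremptories used: #9, #8, #17, #2 — 4 (for-cause on #3, #15, #13 don't count).
Remaining: 6 − 4 = 2.

2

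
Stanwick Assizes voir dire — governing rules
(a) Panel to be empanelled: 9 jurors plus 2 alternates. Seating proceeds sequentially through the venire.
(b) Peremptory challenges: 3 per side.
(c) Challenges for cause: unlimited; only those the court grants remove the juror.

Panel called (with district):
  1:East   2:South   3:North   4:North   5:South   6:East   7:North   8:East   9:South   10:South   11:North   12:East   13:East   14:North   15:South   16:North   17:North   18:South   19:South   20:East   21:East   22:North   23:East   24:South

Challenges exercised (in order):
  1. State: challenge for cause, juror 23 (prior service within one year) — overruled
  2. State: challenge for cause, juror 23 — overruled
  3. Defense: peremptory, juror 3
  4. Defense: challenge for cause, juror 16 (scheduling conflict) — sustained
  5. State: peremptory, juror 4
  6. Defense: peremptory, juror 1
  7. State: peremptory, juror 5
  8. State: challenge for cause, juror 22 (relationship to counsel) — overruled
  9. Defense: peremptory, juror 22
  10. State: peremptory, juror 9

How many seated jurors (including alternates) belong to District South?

3

Removed: #1, #3, #4, #5, #9, #16, #22.
Seated (11 incl. alternates): #2, #6, #7, #8, #10, #11, #12, #13, #14, #15, #17.
Of those, in District South: #2, #10, #15 → 3.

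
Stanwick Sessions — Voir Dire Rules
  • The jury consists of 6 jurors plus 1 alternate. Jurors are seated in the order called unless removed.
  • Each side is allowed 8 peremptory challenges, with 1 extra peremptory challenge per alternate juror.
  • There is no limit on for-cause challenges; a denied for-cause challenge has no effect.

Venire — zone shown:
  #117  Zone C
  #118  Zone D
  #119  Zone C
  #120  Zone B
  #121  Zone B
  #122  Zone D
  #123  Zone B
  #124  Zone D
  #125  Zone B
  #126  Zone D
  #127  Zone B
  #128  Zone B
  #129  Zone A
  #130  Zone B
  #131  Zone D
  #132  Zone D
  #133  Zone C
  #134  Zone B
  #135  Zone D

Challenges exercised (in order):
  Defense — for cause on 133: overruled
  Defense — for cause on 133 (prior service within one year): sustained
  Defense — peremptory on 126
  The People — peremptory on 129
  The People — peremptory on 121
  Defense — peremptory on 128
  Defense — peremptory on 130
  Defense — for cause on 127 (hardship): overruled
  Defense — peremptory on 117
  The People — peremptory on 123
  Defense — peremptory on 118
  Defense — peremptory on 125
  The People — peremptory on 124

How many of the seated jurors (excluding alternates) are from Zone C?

1

Removed: #117, #118, #121, #123, #124, #125, #126, #128, #129, #130, #133.
Seated jurors 1–6: #119, #120, #122, #127, #131, #132 (alternates #134 not counted).
Of those, in Zone C: #119 → 1.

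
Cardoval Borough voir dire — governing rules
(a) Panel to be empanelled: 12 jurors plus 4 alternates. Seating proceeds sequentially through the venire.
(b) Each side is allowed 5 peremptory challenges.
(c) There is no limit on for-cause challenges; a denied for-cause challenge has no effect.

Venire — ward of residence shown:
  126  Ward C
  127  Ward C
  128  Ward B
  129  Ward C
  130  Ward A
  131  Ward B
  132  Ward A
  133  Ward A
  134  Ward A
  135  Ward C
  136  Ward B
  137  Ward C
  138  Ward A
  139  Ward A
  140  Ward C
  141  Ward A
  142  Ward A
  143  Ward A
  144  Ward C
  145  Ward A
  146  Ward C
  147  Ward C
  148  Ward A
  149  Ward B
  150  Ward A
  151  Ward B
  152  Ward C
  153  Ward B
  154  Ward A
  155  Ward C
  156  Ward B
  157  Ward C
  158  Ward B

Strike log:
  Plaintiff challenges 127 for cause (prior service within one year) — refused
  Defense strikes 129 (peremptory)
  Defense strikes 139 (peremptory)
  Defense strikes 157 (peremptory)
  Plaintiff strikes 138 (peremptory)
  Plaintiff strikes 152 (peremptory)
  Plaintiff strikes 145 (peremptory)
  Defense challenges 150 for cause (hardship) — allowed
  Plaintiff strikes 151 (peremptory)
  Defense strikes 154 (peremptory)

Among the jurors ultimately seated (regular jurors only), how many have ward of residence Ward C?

Removed: #129, #138, #139, #145, #150, #151, #152, #154, #157.
Seated jurors 1–12: #126, #127, #128, #130, #131, #132, #133, #134, #135, #136, #137, #140 (alternates #141, #142, #143, #144 not counted).
Of those, in Ward C: #126, #127, #135, #137, #140 → 5.

5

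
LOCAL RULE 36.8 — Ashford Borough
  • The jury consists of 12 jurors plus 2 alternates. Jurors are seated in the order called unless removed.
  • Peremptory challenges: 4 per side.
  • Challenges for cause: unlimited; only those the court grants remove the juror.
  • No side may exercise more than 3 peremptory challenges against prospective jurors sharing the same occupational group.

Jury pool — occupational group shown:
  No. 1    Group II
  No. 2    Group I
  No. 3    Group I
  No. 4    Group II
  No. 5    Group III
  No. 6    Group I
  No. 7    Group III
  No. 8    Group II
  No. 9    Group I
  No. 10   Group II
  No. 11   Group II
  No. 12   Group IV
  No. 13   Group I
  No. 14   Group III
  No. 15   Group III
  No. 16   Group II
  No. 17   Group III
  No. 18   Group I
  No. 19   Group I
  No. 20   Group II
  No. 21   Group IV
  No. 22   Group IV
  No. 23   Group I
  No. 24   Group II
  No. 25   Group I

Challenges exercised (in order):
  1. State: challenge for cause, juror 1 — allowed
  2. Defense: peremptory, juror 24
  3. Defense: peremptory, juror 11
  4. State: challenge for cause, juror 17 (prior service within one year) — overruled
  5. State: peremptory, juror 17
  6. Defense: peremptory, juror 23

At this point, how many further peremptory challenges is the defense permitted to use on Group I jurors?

1

Defense peremptories so far: #24, #11, #23 — 3 of 4 used, 1 left overall.
Against Group I: #23 — 1 used; per-group cap 3 leaves 2.
Binding limit: min(1, 2) = 1.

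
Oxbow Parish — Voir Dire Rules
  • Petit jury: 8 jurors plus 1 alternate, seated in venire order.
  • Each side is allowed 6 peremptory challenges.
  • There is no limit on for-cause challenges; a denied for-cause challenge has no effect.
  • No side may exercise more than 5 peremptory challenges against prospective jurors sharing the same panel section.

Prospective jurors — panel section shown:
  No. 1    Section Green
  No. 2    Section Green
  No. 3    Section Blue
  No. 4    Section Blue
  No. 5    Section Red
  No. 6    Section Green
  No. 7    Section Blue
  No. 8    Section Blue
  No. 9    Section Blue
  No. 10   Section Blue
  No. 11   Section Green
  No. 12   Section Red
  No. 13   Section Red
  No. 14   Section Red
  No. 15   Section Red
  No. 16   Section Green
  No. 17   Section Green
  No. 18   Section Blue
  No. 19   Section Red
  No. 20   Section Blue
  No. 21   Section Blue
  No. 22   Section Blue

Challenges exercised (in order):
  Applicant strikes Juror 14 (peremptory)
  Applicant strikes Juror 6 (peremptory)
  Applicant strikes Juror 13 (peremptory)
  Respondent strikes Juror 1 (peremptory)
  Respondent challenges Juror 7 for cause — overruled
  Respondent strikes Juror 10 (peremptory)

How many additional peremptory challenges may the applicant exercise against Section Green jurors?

Applicant peremptories so far: #14, #6, #13 — 3 of 6 used, 3 left overall.
Against Section Green: #6 — 1 used; per-section cap 5 leaves 4.
Binding limit: min(3, 4) = 3.

3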